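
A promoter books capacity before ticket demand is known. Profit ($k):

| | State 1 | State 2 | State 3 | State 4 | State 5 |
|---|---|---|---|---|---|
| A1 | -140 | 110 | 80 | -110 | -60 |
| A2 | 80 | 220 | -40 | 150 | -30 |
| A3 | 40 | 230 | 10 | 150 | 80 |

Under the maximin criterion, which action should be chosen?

A3

Row minima: A1=-140, A2=-40, A3=10
Best worst-case = 10 → A3.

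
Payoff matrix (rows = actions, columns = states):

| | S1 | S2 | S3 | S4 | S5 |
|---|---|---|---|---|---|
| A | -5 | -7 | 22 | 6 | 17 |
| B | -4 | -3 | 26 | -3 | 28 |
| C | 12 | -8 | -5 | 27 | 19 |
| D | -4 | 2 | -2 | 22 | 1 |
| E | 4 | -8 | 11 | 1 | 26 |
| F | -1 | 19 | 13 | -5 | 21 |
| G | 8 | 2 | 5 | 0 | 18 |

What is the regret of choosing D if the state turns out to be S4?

5

Best payoff under S4 is 27.
Regret = 27 − 22 = 5.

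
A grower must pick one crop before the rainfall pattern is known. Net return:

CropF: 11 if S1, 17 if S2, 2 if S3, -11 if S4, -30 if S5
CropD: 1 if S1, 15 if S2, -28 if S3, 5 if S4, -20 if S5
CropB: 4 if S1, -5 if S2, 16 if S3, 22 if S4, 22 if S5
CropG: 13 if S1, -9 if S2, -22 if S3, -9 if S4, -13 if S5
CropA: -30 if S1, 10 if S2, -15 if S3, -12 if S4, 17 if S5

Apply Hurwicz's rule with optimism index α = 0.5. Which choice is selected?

CropF: 0.5·17 + 0.5·(-30) = -6.5
CropD: 0.5·15 + 0.5·(-28) = -6.5
CropB: 0.5·22 + 0.5·(-5) = 8.5
CropG: 0.5·13 + 0.5·(-22) = -4.5
CropA: 0.5·17 + 0.5·(-30) = -6.5
Highest Hurwicz score = 8.5 → CropB.

CropB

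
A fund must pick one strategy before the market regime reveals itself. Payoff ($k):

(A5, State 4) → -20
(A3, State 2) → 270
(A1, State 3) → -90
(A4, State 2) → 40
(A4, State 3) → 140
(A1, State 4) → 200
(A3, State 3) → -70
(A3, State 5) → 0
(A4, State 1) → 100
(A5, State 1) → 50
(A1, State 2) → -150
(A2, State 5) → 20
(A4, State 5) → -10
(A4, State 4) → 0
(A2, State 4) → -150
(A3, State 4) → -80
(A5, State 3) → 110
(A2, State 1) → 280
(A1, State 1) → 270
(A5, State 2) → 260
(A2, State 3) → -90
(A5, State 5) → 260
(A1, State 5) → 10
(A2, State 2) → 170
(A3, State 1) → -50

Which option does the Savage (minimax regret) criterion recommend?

A5

Column bests: State 1=280, State 2=270, State 3=140, State 4=200, State 5=260.
A1 regrets: 10, 420, 230, 0, 250 → max 420
A2 regrets: 0, 100, 230, 350, 240 → max 350
A3 regrets: 330, 0, 210, 280, 260 → max 330
A4 regrets: 180, 230, 0, 200, 270 → max 270
A5 regrets: 230, 10, 30, 220, 0 → max 230
Smallest max regret = 230 → A5.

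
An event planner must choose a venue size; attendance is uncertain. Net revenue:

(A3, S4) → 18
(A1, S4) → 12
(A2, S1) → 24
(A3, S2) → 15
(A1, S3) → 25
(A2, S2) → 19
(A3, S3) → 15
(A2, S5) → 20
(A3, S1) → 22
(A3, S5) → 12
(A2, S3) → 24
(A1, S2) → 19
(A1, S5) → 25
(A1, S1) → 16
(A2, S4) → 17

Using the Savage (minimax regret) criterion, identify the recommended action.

Column bests: S1=24, S2=19, S3=25, S4=18, S5=25.
A1 regrets: 8, 0, 0, 6, 0 → max 8
A2 regrets: 0, 0, 1, 1, 5 → max 5
A3 regrets: 2, 4, 10, 0, 13 → max 13
Smallest max regret = 5 → A2.

A2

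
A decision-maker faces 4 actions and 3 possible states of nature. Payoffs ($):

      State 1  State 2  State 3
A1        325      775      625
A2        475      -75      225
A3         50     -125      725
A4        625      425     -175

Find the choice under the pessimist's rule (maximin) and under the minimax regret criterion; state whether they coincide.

maximin → A1; minimax regret → A1 (agree)

Row minima: A1=325, A2=-75, A3=-125, A4=-175
Best worst-case = 325 → A1.
Column bests: State 1=625, State 2=775, State 3=725.
A1 regrets: 300, 0, 100 → max 300
A2 regrets: 150, 850, 500 → max 850
A3 regrets: 575, 900, 0 → max 900
A4 regrets: 0, 350, 900 → max 900
Smallest max regret = 300 → A1.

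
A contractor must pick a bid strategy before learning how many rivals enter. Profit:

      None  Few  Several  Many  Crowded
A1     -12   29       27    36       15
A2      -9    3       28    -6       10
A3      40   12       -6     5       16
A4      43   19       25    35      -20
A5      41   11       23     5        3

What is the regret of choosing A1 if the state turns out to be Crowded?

1

Best payoff under Crowded is 16.
Regret = 16 − 15 = 1.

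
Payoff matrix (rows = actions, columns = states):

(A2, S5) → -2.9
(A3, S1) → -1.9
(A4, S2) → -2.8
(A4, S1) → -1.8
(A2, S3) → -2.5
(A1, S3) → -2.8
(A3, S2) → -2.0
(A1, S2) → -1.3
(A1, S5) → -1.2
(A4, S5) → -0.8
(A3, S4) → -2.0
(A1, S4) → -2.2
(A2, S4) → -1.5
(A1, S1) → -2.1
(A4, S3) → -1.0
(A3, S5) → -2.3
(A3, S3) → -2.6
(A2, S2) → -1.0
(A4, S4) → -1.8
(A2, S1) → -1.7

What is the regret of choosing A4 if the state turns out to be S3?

0.0

Best payoff under S3 is -1.0.
Regret = -1.0 − (-1.0) = 0.0.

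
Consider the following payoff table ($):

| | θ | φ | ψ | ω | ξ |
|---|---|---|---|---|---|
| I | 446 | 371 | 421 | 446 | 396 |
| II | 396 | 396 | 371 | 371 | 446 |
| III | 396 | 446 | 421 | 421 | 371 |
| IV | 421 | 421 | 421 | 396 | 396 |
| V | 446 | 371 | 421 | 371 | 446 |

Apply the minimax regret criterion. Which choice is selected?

Column bests: θ=446, φ=446, ψ=421, ω=446, ξ=446.
I regrets: 0, 75, 0, 0, 50 → max 75
II regrets: 50, 50, 50, 75, 0 → max 75
III regrets: 50, 0, 0, 25, 75 → max 75
IV regrets: 25, 25, 0, 50, 50 → max 50
V regrets: 0, 75, 0, 75, 0 → max 75
Smallest max regret = 50 → IV.

IV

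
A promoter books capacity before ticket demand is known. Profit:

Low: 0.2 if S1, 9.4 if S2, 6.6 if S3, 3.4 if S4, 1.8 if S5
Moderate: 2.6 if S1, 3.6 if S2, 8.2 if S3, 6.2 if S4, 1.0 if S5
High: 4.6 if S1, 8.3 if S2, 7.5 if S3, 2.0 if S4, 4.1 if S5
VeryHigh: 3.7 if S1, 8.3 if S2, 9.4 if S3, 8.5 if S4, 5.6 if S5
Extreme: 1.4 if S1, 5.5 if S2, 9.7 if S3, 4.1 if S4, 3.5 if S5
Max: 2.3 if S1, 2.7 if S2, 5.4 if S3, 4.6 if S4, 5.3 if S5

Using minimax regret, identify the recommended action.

Column bests: S1=4.6, S2=9.4, S3=9.7, S4=8.5, S5=5.6.
Low regrets: 4.4, 0.0, 3.1, 5.1, 3.8 → max 5.1
Moderate regrets: 2.0, 5.8, 1.5, 2.3, 4.6 → max 5.8
High regrets: 0.0, 1.1, 2.2, 6.5, 1.5 → max 6.5
VeryHigh regrets: 0.9, 1.1, 0.3, 0.0, 0.0 → max 1.1
Extreme regrets: 3.2, 3.9, 0.0, 4.4, 2.1 → max 4.4
Max regrets: 2.3, 6.7, 4.3, 3.9, 0.3 → max 6.7
Smallest max regret = 1.1 → VeryHigh.

VeryHigh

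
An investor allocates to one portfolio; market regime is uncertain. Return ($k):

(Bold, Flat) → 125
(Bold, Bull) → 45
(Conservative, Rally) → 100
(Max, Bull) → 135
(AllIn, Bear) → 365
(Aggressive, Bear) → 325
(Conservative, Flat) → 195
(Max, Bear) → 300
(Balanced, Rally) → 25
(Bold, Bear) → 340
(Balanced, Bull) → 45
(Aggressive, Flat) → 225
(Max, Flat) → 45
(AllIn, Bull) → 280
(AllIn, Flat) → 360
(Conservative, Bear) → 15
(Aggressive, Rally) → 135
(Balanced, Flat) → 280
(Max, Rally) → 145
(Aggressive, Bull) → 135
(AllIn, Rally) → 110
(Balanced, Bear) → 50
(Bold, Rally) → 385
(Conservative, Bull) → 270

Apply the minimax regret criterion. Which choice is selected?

Column bests: Bear=365, Flat=360, Bull=280, Rally=385.
Conservative regrets: 350, 165, 10, 285 → max 350
Balanced regrets: 315, 80, 235, 360 → max 360
Aggressive regrets: 40, 135, 145, 250 → max 250
Bold regrets: 25, 235, 235, 0 → max 235
AllIn regrets: 0, 0, 0, 275 → max 275
Max regrets: 65, 315, 145, 240 → max 315
Smallest max regret = 235 → Bold.

Bold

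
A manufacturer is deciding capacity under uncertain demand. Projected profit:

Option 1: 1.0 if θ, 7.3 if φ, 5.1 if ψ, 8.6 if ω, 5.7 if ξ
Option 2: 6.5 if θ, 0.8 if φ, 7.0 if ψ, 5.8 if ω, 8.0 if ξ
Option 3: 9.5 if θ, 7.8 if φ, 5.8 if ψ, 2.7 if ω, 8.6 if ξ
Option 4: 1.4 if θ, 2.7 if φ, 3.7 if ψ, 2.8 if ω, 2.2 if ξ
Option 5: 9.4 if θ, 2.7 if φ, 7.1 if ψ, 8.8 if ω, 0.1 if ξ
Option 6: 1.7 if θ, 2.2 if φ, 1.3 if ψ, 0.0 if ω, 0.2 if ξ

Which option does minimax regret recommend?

Option 3

Column bests: θ=9.5, φ=7.8, ψ=7.1, ω=8.8, ξ=8.6.
Option 1 regrets: 8.5, 0.5, 2.0, 0.2, 2.9 → max 8.5
Option 2 regrets: 3.0, 7.0, 0.1, 3.0, 0.6 → max 7.0
Option 3 regrets: 0.0, 0.0, 1.3, 6.1, 0.0 → max 6.1
Option 4 regrets: 8.1, 5.1, 3.4, 6.0, 6.4 → max 8.1
Option 5 regrets: 0.1, 5.1, 0.0, 0.0, 8.5 → max 8.5
Option 6 regrets: 7.8, 5.6, 5.8, 8.8, 8.4 → max 8.8
Smallest max regret = 6.1 → Option 3.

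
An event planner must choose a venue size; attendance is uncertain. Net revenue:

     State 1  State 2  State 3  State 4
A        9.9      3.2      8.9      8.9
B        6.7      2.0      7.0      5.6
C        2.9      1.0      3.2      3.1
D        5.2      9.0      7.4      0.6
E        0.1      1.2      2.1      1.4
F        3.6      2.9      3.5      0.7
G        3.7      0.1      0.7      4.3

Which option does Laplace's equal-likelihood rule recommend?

A

Row averages: A=7.725, B=5.325, C=2.55, D=5.55, E=1.2, F=2.675, G=2.2
Highest average = 7.725 → A.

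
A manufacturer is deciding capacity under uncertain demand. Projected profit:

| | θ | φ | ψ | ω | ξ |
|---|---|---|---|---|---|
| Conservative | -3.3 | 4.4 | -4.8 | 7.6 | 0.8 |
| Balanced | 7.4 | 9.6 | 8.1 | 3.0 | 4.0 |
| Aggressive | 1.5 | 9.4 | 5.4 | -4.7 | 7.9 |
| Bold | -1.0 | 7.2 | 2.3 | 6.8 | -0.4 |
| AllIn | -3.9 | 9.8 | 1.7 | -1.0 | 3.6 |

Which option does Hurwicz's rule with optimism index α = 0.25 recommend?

Balanced

Conservative: 0.25·7.6 + 0.75·(-4.8) = -1.7
Balanced: 0.25·9.6 + 0.75·3.0 = 4.65
Aggressive: 0.25·9.4 + 0.75·(-4.7) = -1.175
Bold: 0.25·7.2 + 0.75·(-1.0) = 1.05
AllIn: 0.25·9.8 + 0.75·(-3.9) = -0.475
Highest Hurwicz score = 4.65 → Balanced.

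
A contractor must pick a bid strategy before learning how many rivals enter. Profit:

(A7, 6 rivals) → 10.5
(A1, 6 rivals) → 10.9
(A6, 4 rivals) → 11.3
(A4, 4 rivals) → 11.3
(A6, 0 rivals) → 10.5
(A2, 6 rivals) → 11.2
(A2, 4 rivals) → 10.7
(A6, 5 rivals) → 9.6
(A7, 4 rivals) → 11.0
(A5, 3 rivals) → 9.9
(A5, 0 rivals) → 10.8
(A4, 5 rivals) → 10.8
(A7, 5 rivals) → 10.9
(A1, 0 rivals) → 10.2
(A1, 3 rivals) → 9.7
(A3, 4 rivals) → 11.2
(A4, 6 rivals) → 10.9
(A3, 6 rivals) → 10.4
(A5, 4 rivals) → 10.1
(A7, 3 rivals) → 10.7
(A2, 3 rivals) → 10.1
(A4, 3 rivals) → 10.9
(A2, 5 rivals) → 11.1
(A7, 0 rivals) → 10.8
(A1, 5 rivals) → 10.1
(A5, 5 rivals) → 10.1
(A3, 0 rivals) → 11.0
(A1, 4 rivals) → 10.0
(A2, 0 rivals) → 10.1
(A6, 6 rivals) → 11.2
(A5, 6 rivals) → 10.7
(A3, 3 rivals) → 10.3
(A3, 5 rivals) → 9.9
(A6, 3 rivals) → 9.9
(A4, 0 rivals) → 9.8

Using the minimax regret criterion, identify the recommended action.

Column bests: 0 rivals=11.0, 3 rivals=10.9, 4 rivals=11.3, 5 rivals=11.1, 6 rivals=11.2.
A1 regrets: 0.8, 1.2, 1.3, 1.0, 0.3 → max 1.3
A2 regrets: 0.9, 0.8, 0.6, 0.0, 0.0 → max 0.9
A3 regrets: 0.0, 0.6, 0.1, 1.2, 0.8 → max 1.2
A4 regrets: 1.2, 0.0, 0.0, 0.3, 0.3 → max 1.2
A5 regrets: 0.2, 1.0, 1.2, 1.0, 0.5 → max 1.2
A6 regrets: 0.5, 1.0, 0.0, 1.5, 0.0 → max 1.5
A7 regrets: 0.2, 0.2, 0.3, 0.2, 0.7 → max 0.7
Smallest max regret = 0.7 → A7.

A7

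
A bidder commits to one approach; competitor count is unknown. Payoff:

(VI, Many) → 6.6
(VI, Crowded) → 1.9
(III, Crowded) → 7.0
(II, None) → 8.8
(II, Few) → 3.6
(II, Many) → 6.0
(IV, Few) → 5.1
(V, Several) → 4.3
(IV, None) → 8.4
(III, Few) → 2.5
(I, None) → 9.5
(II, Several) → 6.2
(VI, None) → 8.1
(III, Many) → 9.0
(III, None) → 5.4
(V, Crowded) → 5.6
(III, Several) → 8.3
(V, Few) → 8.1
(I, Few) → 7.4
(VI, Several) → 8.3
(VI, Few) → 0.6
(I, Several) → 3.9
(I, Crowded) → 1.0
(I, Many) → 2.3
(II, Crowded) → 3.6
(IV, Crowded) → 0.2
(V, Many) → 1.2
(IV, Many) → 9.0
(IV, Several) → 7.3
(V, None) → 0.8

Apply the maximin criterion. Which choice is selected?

II

Row minima: I=1.0, II=3.6, III=2.5, IV=0.2, V=0.8, VI=0.6
Best worst-case = 3.6 → II.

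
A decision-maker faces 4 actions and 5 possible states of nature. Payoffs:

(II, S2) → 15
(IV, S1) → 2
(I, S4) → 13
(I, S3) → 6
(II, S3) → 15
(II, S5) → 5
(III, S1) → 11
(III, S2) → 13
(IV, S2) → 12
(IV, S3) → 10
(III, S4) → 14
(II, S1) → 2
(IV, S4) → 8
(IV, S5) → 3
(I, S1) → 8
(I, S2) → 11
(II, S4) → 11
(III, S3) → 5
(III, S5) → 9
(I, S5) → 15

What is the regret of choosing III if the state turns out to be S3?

Best payoff under S3 is 15.
Regret = 15 − 5 = 10.

10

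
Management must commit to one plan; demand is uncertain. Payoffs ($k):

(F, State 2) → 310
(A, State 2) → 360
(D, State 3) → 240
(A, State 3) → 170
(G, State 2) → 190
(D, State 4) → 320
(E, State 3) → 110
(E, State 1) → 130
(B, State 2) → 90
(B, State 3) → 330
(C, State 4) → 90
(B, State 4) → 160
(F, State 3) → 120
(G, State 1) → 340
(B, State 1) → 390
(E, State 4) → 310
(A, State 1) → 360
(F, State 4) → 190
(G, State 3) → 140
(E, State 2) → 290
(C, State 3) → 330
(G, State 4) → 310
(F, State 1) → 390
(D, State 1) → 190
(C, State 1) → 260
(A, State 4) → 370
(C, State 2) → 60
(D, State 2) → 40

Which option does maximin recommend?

Row minima: A=170, B=90, C=60, D=40, E=110, F=120, G=140
Best worst-case = 170 → A.

A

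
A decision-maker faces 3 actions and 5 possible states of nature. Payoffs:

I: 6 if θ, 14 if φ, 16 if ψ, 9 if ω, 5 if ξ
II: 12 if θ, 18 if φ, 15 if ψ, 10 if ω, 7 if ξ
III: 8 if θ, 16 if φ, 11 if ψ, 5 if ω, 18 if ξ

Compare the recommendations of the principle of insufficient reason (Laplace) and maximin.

Row averages: I=10, II=12.4, III=11.6
Highest average = 12.4 → II.
Row minima: I=5, II=7, III=5
Best worst-case = 7 → II.

laplace → II; maximin → II (agree)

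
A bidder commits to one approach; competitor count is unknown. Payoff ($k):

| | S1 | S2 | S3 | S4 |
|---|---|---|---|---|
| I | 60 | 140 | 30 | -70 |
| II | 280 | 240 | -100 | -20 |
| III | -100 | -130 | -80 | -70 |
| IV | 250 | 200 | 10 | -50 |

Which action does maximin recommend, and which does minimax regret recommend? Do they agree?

maximin → IV; minimax regret → IV (agree)

Row minima: I=-70, II=-100, III=-130, IV=-50
Best worst-case = -50 → IV.
Column bests: S1=280, S2=240, S3=30, S4=-20.
I regrets: 220, 100, 0, 50 → max 220
II regrets: 0, 0, 130, 0 → max 130
III regrets: 380, 370, 110, 50 → max 380
IV regrets: 30, 40, 20, 30 → max 40
Smallest max regret = 40 → IV.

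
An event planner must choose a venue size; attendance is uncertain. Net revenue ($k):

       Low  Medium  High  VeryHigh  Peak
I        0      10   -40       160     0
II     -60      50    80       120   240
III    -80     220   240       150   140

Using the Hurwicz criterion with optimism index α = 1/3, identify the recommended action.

I: 1/3·160 + 2/3·(-40) = 80/3
II: 1/3·240 + 2/3·(-60) = 40
III: 1/3·240 + 2/3·(-80) = 80/3
Highest Hurwicz score = 40 → II.

II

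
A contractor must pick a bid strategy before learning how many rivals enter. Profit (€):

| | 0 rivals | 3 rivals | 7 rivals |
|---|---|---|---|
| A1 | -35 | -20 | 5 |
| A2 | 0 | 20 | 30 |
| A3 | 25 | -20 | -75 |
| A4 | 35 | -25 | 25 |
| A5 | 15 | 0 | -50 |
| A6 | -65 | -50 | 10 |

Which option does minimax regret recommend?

Column bests: 0 rivals=35, 3 rivals=20, 7 rivals=30.
A1 regrets: 70, 40, 25 → max 70
A2 regrets: 35, 0, 0 → max 35
A3 regrets: 10, 40, 105 → max 105
A4 regrets: 0, 45, 5 → max 45
A5 regrets: 20, 20, 80 → max 80
A6 regrets: 100, 70, 20 → max 100
Smallest max regret = 35 → A2.

A2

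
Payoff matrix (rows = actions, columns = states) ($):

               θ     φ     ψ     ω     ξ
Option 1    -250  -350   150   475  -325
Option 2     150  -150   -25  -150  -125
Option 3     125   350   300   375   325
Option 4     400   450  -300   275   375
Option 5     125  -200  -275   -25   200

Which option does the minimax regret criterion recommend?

Option 3

Column bests: θ=400, φ=450, ψ=300, ω=475, ξ=375.
Option 1 regrets: 650, 800, 150, 0, 700 → max 800
Option 2 regrets: 250, 600, 325, 625, 500 → max 625
Option 3 regrets: 275, 100, 0, 100, 50 → max 275
Option 4 regrets: 0, 0, 600, 200, 0 → max 600
Option 5 regrets: 275, 650, 575, 500, 175 → max 650
Smallest max regret = 275 → Option 3.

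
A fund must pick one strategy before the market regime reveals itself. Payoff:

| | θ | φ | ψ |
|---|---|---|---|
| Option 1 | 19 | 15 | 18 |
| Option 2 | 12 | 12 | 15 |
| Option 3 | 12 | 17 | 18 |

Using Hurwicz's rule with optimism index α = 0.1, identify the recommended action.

Option 1: 0.1·19 + 0.9·15 = 15.4
Option 2: 0.1·15 + 0.9·12 = 12.3
Option 3: 0.1·18 + 0.9·12 = 12.6
Highest Hurwicz score = 15.4 → Option 1.

Option 1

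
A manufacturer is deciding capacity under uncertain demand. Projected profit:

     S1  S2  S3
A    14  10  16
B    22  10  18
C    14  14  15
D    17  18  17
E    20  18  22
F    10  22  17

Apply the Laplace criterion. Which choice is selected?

E

Row averages: A=40/3, B=50/3, C=43/3, D=52/3, E=20, F=49/3
Highest average = 20 → E.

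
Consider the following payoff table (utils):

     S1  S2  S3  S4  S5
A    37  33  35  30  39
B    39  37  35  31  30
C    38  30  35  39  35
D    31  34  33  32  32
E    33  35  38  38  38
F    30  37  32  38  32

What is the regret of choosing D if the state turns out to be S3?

5

Best payoff under S3 is 38.
Regret = 38 − 33 = 5.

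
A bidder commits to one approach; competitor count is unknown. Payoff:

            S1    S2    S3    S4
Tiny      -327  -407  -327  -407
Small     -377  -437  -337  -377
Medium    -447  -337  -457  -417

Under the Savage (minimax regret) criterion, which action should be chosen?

Column bests: S1=-327, S2=-337, S3=-327, S4=-377.
Tiny regrets: 0, 70, 0, 30 → max 70
Small regrets: 50, 100, 10, 0 → max 100
Medium regrets: 120, 0, 130, 40 → max 130
Smallest max regret = 70 → Tiny.

Tiny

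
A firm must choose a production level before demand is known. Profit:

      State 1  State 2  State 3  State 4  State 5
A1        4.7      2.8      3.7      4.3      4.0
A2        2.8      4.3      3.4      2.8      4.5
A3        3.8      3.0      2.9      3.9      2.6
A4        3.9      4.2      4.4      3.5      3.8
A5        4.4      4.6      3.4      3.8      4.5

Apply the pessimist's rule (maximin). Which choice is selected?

A4

Row minima: A1=2.8, A2=2.8, A3=2.6, A4=3.5, A5=3.4
Best worst-case = 3.5 → A4.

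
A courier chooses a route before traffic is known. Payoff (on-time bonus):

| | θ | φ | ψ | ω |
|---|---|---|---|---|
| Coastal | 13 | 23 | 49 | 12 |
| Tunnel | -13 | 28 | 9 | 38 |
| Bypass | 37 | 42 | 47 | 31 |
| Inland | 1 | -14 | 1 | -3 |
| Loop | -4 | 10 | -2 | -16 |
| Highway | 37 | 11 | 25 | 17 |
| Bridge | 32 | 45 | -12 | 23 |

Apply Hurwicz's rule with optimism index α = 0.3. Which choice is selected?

Bypass

Coastal: 0.3·49 + 0.7·12 = 23.1
Tunnel: 0.3·38 + 0.7·(-13) = 2.3
Bypass: 0.3·47 + 0.7·31 = 35.8
Inland: 0.3·1 + 0.7·(-14) = -9.5
Loop: 0.3·10 + 0.7·(-16) = -8.2
Highway: 0.3·37 + 0.7·11 = 18.8
Bridge: 0.3·45 + 0.7·(-12) = 5.1
Highest Hurwicz score = 35.8 → Bypass.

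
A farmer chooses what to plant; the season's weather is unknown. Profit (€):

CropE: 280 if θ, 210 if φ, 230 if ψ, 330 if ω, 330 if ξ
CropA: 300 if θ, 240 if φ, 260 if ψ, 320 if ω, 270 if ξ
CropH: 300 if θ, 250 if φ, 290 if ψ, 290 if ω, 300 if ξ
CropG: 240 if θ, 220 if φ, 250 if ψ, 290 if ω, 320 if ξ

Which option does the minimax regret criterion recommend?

Column bests: θ=300, φ=250, ψ=290, ω=330, ξ=330.
CropE regrets: 20, 40, 60, 0, 0 → max 60
CropA regrets: 0, 10, 30, 10, 60 → max 60
CropH regrets: 0, 0, 0, 40, 30 → max 40
CropG regrets: 60, 30, 40, 40, 10 → max 60
Smallest max regret = 40 → CropH.

CropH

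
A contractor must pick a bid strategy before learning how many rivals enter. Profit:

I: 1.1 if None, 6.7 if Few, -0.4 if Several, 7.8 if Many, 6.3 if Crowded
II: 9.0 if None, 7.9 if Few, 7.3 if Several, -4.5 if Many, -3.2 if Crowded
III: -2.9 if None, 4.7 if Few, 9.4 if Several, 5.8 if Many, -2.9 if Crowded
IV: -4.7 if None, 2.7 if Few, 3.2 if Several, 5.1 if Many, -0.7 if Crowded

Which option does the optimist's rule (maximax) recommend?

Row maxima: I=7.8, II=9.0, III=9.4, IV=5.1
Best best-case = 9.4 → III.

III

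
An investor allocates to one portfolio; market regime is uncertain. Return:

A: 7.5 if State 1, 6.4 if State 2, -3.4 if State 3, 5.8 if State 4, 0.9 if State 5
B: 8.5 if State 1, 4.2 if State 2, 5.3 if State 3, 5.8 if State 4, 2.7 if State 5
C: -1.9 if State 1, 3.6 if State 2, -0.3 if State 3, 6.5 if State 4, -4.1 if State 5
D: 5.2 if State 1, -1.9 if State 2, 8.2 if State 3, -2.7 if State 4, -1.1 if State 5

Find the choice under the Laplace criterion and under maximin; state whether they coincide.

laplace → B; maximin → B (agree)

Row averages: A=3.44, B=5.3, C=0.76, D=1.54
Highest average = 5.3 → B.
Row minima: A=-3.4, B=2.7, C=-4.1, D=-2.7
Best worst-case = 2.7 → B.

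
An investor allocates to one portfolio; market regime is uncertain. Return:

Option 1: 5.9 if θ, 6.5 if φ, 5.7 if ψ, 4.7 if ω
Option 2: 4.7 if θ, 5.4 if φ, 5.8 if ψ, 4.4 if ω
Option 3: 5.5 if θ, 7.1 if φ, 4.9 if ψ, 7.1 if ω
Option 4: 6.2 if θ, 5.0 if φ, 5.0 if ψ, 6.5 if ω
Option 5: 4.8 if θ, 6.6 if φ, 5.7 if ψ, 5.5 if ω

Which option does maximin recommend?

Row minima: Option 1=4.7, Option 2=4.4, Option 3=4.9, Option 4=5.0, Option 5=4.8
Best worst-case = 5.0 → Option 4.

Option 4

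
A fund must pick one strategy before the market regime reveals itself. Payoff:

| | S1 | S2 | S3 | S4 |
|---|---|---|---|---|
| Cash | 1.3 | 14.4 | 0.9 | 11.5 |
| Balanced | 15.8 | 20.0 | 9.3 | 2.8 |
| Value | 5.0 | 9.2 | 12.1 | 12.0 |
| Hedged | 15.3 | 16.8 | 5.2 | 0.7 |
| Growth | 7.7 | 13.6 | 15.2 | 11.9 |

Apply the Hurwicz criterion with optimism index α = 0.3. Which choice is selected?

Growth

Cash: 0.3·14.4 + 0.7·0.9 = 4.95
Balanced: 0.3·20.0 + 0.7·2.8 = 7.96
Value: 0.3·12.1 + 0.7·5.0 = 7.13
Hedged: 0.3·16.8 + 0.7·0.7 = 5.53
Growth: 0.3·15.2 + 0.7·7.7 = 9.95
Highest Hurwicz score = 9.95 → Growth.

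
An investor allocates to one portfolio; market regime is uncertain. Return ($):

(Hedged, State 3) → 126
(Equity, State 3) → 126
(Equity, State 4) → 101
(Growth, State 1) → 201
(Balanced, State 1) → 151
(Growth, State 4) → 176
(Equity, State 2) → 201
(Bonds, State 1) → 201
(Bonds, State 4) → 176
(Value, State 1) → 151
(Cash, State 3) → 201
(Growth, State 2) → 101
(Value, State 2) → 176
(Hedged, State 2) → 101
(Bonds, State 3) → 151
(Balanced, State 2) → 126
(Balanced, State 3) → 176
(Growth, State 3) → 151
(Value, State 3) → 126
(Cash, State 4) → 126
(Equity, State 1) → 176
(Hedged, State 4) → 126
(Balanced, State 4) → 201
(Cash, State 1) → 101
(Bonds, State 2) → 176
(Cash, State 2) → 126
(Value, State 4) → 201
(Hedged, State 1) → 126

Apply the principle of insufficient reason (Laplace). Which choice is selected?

Bonds

Row averages: Hedged=119.75, Equity=151, Cash=138.5, Growth=157.25, Value=163.5, Bonds=176, Balanced=163.5
Highest average = 176 → Bonds.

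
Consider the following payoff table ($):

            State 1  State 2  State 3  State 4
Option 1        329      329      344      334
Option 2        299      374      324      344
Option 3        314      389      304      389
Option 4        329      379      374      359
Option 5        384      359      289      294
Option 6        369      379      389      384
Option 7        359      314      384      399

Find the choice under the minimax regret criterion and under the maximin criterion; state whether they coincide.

minimax regret → Option 6; maximin → Option 6 (agree)

Column bests: State 1=384, State 2=389, State 3=389, State 4=399.
Option 1 regrets: 55, 60, 45, 65 → max 65
Option 2 regrets: 85, 15, 65, 55 → max 85
Option 3 regrets: 70, 0, 85, 10 → max 85
Option 4 regrets: 55, 10, 15, 40 → max 55
Option 5 regrets: 0, 30, 100, 105 → max 105
Option 6 regrets: 15, 10, 0, 15 → max 15
Option 7 regrets: 25, 75, 5, 0 → max 75
Smallest max regret = 15 → Option 6.
Row minima: Option 1=329, Option 2=299, Option 3=304, Option 4=329, Option 5=289, Option 6=369, Option 7=314
Best worst-case = 369 → Option 6.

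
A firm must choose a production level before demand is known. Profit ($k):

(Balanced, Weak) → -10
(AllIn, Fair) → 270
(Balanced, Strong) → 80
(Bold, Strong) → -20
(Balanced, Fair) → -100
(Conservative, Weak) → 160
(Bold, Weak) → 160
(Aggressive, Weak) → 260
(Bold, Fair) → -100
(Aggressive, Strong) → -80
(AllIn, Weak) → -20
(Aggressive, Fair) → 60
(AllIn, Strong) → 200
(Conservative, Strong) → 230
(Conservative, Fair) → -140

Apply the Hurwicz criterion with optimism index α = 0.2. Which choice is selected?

Conservative: 0.2·230 + 0.8·(-140) = -66
Balanced: 0.2·80 + 0.8·(-100) = -64
Aggressive: 0.2·260 + 0.8·(-80) = -12
Bold: 0.2·160 + 0.8·(-100) = -48
AllIn: 0.2·270 + 0.8·(-20) = 38
Highest Hurwicz score = 38 → AllIn.

AllIn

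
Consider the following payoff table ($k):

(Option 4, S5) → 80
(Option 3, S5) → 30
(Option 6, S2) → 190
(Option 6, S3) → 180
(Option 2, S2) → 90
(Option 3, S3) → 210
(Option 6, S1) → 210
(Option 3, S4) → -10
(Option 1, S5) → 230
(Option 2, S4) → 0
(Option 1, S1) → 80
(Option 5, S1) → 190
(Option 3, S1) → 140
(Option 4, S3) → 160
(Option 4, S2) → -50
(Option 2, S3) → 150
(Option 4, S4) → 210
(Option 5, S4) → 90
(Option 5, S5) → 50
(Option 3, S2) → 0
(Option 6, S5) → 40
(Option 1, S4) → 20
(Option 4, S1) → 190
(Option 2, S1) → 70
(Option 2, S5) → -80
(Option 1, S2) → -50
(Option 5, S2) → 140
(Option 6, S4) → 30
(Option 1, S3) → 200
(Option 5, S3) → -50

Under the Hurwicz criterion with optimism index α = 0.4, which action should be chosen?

Option 1: 0.4·230 + 0.6·(-50) = 62
Option 2: 0.4·150 + 0.6·(-80) = 12
Option 3: 0.4·210 + 0.6·(-10) = 78
Option 4: 0.4·210 + 0.6·(-50) = 54
Option 5: 0.4·190 + 0.6·(-50) = 46
Option 6: 0.4·210 + 0.6·30 = 102
Highest Hurwicz score = 102 → Option 6.

Option 6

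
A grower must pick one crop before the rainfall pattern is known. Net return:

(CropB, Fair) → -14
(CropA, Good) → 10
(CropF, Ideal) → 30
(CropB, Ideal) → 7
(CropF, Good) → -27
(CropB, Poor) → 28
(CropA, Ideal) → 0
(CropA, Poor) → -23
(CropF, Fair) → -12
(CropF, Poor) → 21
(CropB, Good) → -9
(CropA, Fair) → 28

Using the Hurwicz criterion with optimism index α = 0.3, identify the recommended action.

CropB: 0.3·28 + 0.7·(-14) = -1.4
CropF: 0.3·30 + 0.7·(-27) = -9.9
CropA: 0.3·28 + 0.7·(-23) = -7.7
Highest Hurwicz score = -1.4 → CropB.

CropB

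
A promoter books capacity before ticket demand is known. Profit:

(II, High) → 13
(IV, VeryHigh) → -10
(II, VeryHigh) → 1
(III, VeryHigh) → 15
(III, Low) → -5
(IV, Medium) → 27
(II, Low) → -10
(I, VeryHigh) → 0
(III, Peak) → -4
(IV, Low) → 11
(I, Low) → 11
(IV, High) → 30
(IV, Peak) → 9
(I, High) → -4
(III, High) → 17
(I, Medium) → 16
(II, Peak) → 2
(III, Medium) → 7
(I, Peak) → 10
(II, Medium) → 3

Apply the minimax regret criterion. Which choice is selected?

Column bests: Low=11, Medium=27, High=30, VeryHigh=15, Peak=10.
I regrets: 0, 11, 34, 15, 0 → max 34
II regrets: 21, 24, 17, 14, 8 → max 24
III regrets: 16, 20, 13, 0, 14 → max 20
IV regrets: 0, 0, 0, 25, 1 → max 25
Smallest max regret = 20 → III.

III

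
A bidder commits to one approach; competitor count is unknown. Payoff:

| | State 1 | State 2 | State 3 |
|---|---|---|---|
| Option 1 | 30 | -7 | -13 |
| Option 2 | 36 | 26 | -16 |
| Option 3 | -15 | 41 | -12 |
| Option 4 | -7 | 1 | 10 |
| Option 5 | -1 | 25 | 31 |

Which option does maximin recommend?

Row minima: Option 1=-13, Option 2=-16, Option 3=-15, Option 4=-7, Option 5=-1
Best worst-case = -1 → Option 5.

Option 5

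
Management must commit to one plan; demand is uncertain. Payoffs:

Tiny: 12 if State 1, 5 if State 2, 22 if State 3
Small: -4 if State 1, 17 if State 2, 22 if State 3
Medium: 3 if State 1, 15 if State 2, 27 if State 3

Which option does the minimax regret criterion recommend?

Column bests: State 1=12, State 2=17, State 3=27.
Tiny regrets: 0, 12, 5 → max 12
Small regrets: 16, 0, 5 → max 16
Medium regrets: 9, 2, 0 → max 9
Smallest max regret = 9 → Medium.

Medium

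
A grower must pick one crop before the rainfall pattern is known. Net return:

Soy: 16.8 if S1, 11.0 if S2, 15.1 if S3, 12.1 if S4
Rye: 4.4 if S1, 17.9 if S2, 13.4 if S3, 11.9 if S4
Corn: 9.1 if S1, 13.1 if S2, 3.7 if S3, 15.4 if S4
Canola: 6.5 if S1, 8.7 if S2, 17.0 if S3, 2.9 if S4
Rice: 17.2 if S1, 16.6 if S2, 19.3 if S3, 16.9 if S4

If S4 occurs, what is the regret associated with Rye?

Best payoff under S4 is 16.9.
Regret = 16.9 − 11.9 = 5.0.

5.0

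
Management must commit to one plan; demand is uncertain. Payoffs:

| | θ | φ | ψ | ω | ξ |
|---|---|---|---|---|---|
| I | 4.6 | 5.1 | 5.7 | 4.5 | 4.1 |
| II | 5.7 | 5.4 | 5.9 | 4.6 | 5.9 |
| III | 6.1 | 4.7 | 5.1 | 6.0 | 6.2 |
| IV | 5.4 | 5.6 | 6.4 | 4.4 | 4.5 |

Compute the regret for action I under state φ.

0.5

Best payoff under φ is 5.6.
Regret = 5.6 − 5.1 = 0.5.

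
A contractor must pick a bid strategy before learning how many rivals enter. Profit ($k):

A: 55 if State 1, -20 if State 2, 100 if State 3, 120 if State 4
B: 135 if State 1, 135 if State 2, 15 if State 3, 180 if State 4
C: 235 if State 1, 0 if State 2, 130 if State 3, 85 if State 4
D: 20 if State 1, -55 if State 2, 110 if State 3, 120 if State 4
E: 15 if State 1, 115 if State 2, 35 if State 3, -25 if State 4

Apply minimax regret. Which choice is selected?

Column bests: State 1=235, State 2=135, State 3=130, State 4=180.
A regrets: 180, 155, 30, 60 → max 180
B regrets: 100, 0, 115, 0 → max 115
C regrets: 0, 135, 0, 95 → max 135
D regrets: 215, 190, 20, 60 → max 215
E regrets: 220, 20, 95, 205 → max 220
Smallest max regret = 115 → B.

B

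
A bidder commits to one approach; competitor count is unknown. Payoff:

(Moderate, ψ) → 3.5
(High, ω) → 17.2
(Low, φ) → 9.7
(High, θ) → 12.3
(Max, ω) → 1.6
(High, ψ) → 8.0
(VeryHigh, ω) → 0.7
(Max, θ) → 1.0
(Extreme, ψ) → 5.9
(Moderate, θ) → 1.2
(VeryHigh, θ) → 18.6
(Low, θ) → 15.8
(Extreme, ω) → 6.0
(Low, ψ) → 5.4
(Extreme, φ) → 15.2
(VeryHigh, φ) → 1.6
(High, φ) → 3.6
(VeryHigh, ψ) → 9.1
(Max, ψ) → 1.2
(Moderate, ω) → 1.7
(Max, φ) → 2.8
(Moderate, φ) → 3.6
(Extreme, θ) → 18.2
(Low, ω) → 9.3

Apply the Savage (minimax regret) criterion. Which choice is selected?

Low

Column bests: θ=18.6, φ=15.2, ψ=9.1, ω=17.2.
Low regrets: 2.8, 5.5, 3.7, 7.9 → max 7.9
Moderate regrets: 17.4, 11.6, 5.6, 15.5 → max 17.4
High regrets: 6.3, 11.6, 1.1, 0.0 → max 11.6
VeryHigh regrets: 0.0, 13.6, 0.0, 16.5 → max 16.5
Extreme regrets: 0.4, 0.0, 3.2, 11.2 → max 11.2
Max regrets: 17.6, 12.4, 7.9, 15.6 → max 17.6
Smallest max regret = 7.9 → Low.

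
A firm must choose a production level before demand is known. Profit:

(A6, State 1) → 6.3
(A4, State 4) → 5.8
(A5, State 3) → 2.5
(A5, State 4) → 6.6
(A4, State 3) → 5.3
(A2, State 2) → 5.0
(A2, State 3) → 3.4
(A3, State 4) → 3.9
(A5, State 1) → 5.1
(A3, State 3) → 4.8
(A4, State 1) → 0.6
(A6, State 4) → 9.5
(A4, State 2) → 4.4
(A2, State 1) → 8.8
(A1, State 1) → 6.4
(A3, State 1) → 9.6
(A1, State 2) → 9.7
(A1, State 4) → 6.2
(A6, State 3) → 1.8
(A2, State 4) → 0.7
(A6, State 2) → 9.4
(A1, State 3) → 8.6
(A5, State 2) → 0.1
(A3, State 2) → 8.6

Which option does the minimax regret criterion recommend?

A1

Column bests: State 1=9.6, State 2=9.7, State 3=8.6, State 4=9.5.
A1 regrets: 3.2, 0.0, 0.0, 3.3 → max 3.3
A2 regrets: 0.8, 4.7, 5.2, 8.8 → max 8.8
A3 regrets: 0.0, 1.1, 3.8, 5.6 → max 5.6
A4 regrets: 9.0, 5.3, 3.3, 3.7 → max 9.0
A5 regrets: 4.5, 9.6, 6.1, 2.9 → max 9.6
A6 regrets: 3.3, 0.3, 6.8, 0.0 → max 6.8
Smallest max regret = 3.3 → A1.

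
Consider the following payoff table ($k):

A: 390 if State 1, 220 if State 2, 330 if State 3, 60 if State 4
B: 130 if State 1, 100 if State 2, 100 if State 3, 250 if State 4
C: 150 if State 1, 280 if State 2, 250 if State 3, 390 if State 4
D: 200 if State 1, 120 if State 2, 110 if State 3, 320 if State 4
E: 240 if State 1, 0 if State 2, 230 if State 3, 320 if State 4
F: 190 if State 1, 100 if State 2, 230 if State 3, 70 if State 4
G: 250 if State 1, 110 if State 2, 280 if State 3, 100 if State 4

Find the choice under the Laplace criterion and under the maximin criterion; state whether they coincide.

laplace → C; maximin → C (agree)

Row averages: A=250, B=145, C=267.5, D=187.5, E=197.5, F=147.5, G=185
Highest average = 267.5 → C.
Row minima: A=60, B=100, C=150, D=110, E=0, F=70, G=100
Best worst-case = 150 → C.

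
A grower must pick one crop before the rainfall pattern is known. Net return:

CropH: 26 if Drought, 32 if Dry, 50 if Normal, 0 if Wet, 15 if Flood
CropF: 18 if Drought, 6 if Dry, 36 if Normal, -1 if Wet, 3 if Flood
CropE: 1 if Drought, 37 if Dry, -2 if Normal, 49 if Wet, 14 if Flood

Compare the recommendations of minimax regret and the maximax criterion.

minimax regret → CropH; maximax → CropH (agree)

Column bests: Drought=26, Dry=37, Normal=50, Wet=49, Flood=15.
CropH regrets: 0, 5, 0, 49, 0 → max 49
CropF regrets: 8, 31, 14, 50, 12 → max 50
CropE regrets: 25, 0, 52, 0, 1 → max 52
Smallest max regret = 49 → CropH.
Row maxima: CropH=50, CropF=36, CropE=49
Best best-case = 50 → CropH.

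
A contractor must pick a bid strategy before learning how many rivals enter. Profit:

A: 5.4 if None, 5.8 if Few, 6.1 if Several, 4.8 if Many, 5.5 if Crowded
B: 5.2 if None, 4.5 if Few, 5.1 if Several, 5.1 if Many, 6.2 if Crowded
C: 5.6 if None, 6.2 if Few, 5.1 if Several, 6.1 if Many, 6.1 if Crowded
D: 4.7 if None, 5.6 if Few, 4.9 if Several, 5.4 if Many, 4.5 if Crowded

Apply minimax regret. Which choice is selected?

Column bests: None=5.6, Few=6.2, Several=6.1, Many=6.1, Crowded=6.2.
A regrets: 0.2, 0.4, 0.0, 1.3, 0.7 → max 1.3
B regrets: 0.4, 1.7, 1.0, 1.0, 0.0 → max 1.7
C regrets: 0.0, 0.0, 1.0, 0.0, 0.1 → max 1.0
D regrets: 0.9, 0.6, 1.2, 0.7, 1.7 → max 1.7
Smallest max regret = 1.0 → C.

C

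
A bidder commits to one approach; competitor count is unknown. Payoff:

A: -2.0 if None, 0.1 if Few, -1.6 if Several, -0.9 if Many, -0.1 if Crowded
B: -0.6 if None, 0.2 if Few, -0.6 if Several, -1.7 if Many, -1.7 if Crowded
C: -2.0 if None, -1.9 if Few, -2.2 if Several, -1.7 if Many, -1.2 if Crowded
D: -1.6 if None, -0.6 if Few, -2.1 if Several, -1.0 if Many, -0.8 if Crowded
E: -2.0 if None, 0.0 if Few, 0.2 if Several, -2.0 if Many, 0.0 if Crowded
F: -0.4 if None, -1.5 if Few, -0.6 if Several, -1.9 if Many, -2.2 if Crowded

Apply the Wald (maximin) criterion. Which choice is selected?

B

Row minima: A=-2.0, B=-1.7, C=-2.2, D=-2.1, E=-2.0, F=-2.2
Best worst-case = -1.7 → B.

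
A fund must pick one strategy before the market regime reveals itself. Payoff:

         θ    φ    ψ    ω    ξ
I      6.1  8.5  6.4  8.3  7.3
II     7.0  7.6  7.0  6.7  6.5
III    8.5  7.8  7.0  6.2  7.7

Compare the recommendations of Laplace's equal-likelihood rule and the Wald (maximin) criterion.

Row averages: I=7.32, II=6.96, III=7.44
Highest average = 7.44 → III.
Row minima: I=6.1, II=6.5, III=6.2
Best worst-case = 6.5 → II.

laplace → III; maximin → II (disagree)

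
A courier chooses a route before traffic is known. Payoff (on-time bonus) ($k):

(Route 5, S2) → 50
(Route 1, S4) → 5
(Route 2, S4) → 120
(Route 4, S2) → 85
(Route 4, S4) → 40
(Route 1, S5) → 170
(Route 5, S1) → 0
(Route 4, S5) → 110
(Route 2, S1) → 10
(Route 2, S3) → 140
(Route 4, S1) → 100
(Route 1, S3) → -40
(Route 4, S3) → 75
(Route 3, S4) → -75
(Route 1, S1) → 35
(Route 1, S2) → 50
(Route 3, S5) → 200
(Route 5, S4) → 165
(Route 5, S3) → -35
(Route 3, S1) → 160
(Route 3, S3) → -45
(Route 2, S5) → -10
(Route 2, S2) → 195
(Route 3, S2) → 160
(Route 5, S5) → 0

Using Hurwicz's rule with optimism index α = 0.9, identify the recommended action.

Route 2

Route 1: 0.9·170 + 0.1·(-40) = 149
Route 2: 0.9·195 + 0.1·(-10) = 174.5
Route 3: 0.9·200 + 0.1·(-75) = 172.5
Route 4: 0.9·110 + 0.1·40 = 103
Route 5: 0.9·165 + 0.1·(-35) = 145
Highest Hurwicz score = 174.5 → Route 2.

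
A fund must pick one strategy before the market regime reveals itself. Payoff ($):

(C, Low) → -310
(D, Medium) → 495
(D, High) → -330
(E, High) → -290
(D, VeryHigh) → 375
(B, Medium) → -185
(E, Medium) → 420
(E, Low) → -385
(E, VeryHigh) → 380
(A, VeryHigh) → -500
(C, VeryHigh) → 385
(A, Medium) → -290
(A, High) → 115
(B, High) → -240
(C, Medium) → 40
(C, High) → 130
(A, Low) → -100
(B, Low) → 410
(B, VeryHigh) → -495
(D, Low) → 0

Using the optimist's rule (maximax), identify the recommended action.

D

Row maxima: A=115, B=410, C=385, D=495, E=420
Best best-case = 495 → D.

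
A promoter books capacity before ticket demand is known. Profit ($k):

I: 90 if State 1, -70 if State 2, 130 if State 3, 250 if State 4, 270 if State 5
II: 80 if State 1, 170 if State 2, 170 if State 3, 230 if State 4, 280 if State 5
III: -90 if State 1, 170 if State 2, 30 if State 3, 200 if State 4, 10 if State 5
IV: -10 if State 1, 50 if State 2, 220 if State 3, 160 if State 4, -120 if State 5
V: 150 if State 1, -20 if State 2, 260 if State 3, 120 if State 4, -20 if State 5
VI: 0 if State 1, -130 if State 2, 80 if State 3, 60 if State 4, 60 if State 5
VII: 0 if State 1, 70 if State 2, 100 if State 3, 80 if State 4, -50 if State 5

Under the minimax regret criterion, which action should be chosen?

II

Column bests: State 1=150, State 2=170, State 3=260, State 4=250, State 5=280.
I regrets: 60, 240, 130, 0, 10 → max 240
II regrets: 70, 0, 90, 20, 0 → max 90
III regrets: 240, 0, 230, 50, 270 → max 270
IV regrets: 160, 120, 40, 90, 400 → max 400
V regrets: 0, 190, 0, 130, 300 → max 300
VI regrets: 150, 300, 180, 190, 220 → max 300
VII regrets: 150, 100, 160, 170, 330 → max 330
Smallest max regret = 90 → II.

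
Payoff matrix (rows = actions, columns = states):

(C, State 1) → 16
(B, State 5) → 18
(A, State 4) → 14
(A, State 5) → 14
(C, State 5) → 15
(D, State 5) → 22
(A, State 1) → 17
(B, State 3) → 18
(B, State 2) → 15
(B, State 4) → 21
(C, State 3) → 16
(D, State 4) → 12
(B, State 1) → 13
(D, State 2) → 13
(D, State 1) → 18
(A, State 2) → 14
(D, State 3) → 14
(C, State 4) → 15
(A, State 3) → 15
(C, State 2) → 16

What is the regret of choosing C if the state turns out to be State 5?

7

Best payoff under State 5 is 22.
Regret = 22 − 15 = 7.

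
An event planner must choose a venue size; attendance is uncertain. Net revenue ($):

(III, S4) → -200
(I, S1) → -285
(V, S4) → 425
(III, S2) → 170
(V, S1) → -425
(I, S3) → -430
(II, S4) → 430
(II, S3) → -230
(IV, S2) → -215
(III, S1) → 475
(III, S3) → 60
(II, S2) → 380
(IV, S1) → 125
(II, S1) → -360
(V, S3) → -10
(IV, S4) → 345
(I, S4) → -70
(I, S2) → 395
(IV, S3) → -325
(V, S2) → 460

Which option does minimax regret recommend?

Column bests: S1=475, S2=460, S3=60, S4=430.
I regrets: 760, 65, 490, 500 → max 760
II regrets: 835, 80, 290, 0 → max 835
III regrets: 0, 290, 0, 630 → max 630
IV regrets: 350, 675, 385, 85 → max 675
V regrets: 900, 0, 70, 5 → max 900
Smallest max regret = 630 → III.

III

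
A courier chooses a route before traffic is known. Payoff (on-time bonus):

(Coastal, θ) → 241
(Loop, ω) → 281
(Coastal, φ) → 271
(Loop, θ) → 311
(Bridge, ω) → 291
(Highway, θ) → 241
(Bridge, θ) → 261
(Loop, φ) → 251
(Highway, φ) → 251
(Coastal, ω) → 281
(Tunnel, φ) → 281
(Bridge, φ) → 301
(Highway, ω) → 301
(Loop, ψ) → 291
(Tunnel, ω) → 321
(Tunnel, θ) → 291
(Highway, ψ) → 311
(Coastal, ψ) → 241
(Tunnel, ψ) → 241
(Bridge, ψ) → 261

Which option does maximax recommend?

Row maxima: Coastal=281, Tunnel=321, Loop=311, Highway=311, Bridge=301
Best best-case = 321 → Tunnel.

Tunnel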